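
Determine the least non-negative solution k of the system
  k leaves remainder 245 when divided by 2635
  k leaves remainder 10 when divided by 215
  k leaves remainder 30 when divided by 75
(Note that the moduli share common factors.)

gcd(2635, 215) = 5 and 5 | (10 − 245), so the pair is consistent; merging gives k ≡ 71390 (mod 113305), where 113305 = lcm(2635, 215).
gcd(113305, 75) = 5 and 5 | (30 − 71390), so the pair is consistent; merging gives k ≡ 1544355 (mod 1699575), where 1699575 = lcm(113305, 75).
The solution is unique modulo lcm(2635, 215, 75) = 1699575.

1544355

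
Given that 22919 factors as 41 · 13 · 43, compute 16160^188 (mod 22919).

Mod 41: 16160 ≡ 6; by Fermat, exponent reduces to 188 mod 40 = 28; 6^28 ≡ 31 (mod 41).
Mod 13: 16160 ≡ 1; by Fermat, exponent reduces to 188 mod 12 = 8; 1^8 ≡ 1 (mod 13).
Mod 43: 16160 ≡ 35; by Fermat, exponent reduces to 188 mod 42 = 20; 35^20 ≡ 16 (mod 43).
Combine by CRT: x ≡ 31 (mod 41), x ≡ 1 (mod 13), x ≡ 16 (mod 43) ⇒ x ≡ 4746 (mod 22919).

4746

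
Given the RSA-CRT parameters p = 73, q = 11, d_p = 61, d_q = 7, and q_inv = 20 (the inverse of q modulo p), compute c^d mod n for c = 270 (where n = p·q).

679

m₁ = c^(d_p) mod p: c ≡ 51 (mod 73), and 51^61 mod 73 = 22.
m₂ = c^(d_q) mod q: c ≡ 6 (mod 11), and 6^7 mod 11 = 8.
h = q_inv·(m₁ − m₂) mod p = 20·(22 − 8) mod 73 = 61.
m = m₂ + h·q = 8 + 61·11 = 679.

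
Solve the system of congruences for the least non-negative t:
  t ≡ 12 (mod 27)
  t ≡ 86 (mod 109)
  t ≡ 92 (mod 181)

From t ≡ 12 (mod 27) write t = 12 + 27s. Substituting into t ≡ 86 (mod 109) gives 27s ≡ 74 (mod 109), and since 27⁻¹ ≡ 105 (mod 109), s ≡ 31. Hence t ≡ 12 + 27·31 = 849 (mod 2943).
From t ≡ 849 (mod 2943) write t = 849 + 2943s. Substituting into t ≡ 92 (mod 181) gives 2943s ≡ 148 (mod 181), and since 47⁻¹ ≡ 104 (mod 181), s ≡ 7. Hence t ≡ 849 + 2943·7 = 21450 (mod 532683).

21450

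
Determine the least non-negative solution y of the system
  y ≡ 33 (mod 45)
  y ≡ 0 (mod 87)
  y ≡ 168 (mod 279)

gcd(45, 87) = 3 and 3 | (0 − 33), so the pair is consistent; merging gives y ≡ 348 (mod 1305), where 1305 = lcm(45, 87).
gcd(1305, 279) = 9 and 9 | (168 − 348), so the pair is consistent; merging gives y ≡ 2958 (mod 40455), where 40455 = lcm(1305, 279).
The solution is unique modulo lcm(45, 87, 279) = 40455.

2958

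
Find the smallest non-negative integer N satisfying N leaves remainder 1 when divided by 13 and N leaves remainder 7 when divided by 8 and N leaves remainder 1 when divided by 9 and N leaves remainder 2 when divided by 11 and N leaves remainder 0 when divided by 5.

44695

From N ≡ 1 (mod 13) write N = 1 + 13t. Substituting into N ≡ 7 (mod 8) gives 13t ≡ 6 (mod 8), and since 5⁻¹ ≡ 5 (mod 8), t ≡ 6. Hence N ≡ 1 + 13·6 = 79 (mod 104).
From N ≡ 79 (mod 104) write N = 79 + 104t. Substituting into N ≡ 1 (mod 9) gives 104t ≡ 3 (mod 9), and since 5⁻¹ ≡ 2 (mod 9), t ≡ 6. Hence N ≡ 79 + 104·6 = 703 (mod 936).
From N ≡ 703 (mod 936) write N = 703 + 936t. Substituting into N ≡ 2 (mod 11) gives 936t ≡ 3 (mod 11), and since 1⁻¹ ≡ 1 (mod 11), t ≡ 3. Hence N ≡ 703 + 936·3 = 3511 (mod 10296).
From N ≡ 3511 (mod 10296) write N = 3511 + 10296t. Substituting into N ≡ 0 (mod 5) gives 10296t ≡ 4 (mod 5), and since 1⁻¹ ≡ 1 (mod 5), t ≡ 4. Hence N ≡ 3511 + 10296·4 = 44695 (mod 51480).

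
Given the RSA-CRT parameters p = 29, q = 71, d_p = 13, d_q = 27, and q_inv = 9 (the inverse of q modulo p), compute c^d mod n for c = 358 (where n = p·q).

m₁ = c^(d_p) mod p: c ≡ 10 (mod 29), and 10^13 mod 29 = 26.
m₂ = c^(d_q) mod q: c ≡ 3 (mod 71), and 3^27 mod 71 = 49.
h = q_inv·(m₁ − m₂) mod p = 9·(26 − 49) mod 29 = 25.
m = m₂ + h·q = 49 + 25·71 = 1824.

1824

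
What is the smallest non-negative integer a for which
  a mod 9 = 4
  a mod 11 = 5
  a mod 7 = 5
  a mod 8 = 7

The moduli are pairwise coprime; N = 9·11·7·8 = 5544.
N/9 = 616; 616 ≡ 4 (mod 9); 4·7 ≡ 1, so inverse 7.
N/11 = 504; 504 ≡ 9 (mod 11); 9·5 ≡ 1, so inverse 5.
N/7 = 792; 792 ≡ 1 (mod 7), inverse 1.
N/8 = 693; 693 ≡ 5 (mod 8); 5·5 ≡ 1, so inverse 5.
a ≡ 4·616·7 + 5·504·5 + 5·792·1 + 7·693·5 = 58063.
58063 mod 5544 = 2623.

2623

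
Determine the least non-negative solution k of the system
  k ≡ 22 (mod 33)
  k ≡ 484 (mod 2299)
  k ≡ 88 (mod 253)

gcd(33, 2299) = 11 and 11 | (484 − 22), so the pair is consistent; merging gives k ≡ 484 (mod 6897), where 6897 = lcm(33, 2299).
gcd(6897, 253) = 11 and 11 | (88 − 484), so the pair is consistent; merging gives k ≡ 117733 (mod 158631), where 158631 = lcm(6897, 253).
The solution is unique modulo lcm(33, 2299, 253) = 158631.

117733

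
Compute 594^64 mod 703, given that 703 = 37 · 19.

271

Mod 37: 594 ≡ 2; by Fermat, exponent reduces to 64 mod 36 = 28; 2^28 ≡ 12 (mod 37).
Mod 19: 594 ≡ 5; by Fermat, exponent reduces to 64 mod 18 = 10; 5^10 ≡ 5 (mod 19).
Combine by CRT: x ≡ 12 (mod 37), x ≡ 5 (mod 19) ⇒ x ≡ 271 (mod 703).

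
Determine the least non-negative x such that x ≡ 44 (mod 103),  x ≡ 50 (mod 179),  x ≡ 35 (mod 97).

The moduli are pairwise coprime; N = 103·179·97 = 1788389.
N/103 = 17363; 17363 ≡ 59 (mod 103); 59·7 ≡ 1, so inverse 7.
N/179 = 9991; 9991 ≡ 146 (mod 179); 146·141 ≡ 1, so inverse 141.
N/97 = 18437; 18437 ≡ 7 (mod 97); 7·14 ≡ 1, so inverse 14.
x ≡ 44·17363·7 + 50·9991·141 + 35·18437·14 = 84818484.
84818484 mod 1788389 = 764201.

764201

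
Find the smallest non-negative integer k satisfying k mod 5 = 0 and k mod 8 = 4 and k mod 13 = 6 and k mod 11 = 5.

From k ≡ 0 (mod 5) write k = 0 + 5t. Substituting into k ≡ 4 (mod 8) gives 5t ≡ 4 (mod 8), and since 5⁻¹ ≡ 5 (mod 8), t ≡ 4. Hence k ≡ 0 + 5·4 = 20 (mod 40).
From k ≡ 20 (mod 40) write k = 20 + 40t. Substituting into k ≡ 6 (mod 13) gives 40t ≡ 12 (mod 13), and since 1⁻¹ ≡ 1 (mod 13), t ≡ 12. Hence k ≡ 20 + 40·12 = 500 (mod 520).
From k ≡ 500 (mod 520) write k = 500 + 520t. Substituting into k ≡ 5 (mod 11) gives 520t ≡ 0 (mod 11), and since 3⁻¹ ≡ 4 (mod 11), t ≡ 0. Hence k ≡ 500 + 520·0 = 500 (mod 5720).

500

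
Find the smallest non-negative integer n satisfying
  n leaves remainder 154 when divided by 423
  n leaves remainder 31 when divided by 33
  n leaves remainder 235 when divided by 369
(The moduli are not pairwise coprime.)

gcd(423, 33) = 3 and 3 | (31 − 154), so the pair is consistent; merging gives n ≡ 1846 (mod 4653), where 4653 = lcm(423, 33).
gcd(4653, 369) = 9 and 9 | (235 − 1846), so the pair is consistent; merging gives n ≡ 113518 (mod 190773), where 190773 = lcm(4653, 369).
The solution is unique modulo lcm(423, 33, 369) = 190773.

113518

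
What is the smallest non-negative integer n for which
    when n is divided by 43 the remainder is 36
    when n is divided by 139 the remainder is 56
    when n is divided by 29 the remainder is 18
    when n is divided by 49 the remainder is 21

The moduli are pairwise coprime; M = 43·139·29·49 = 8493317.
M/43 = 197519; 197519 ≡ 20 (mod 43); 20·28 ≡ 1, so inverse 28.
M/139 = 61103; 61103 ≡ 82 (mod 139); 82·39 ≡ 1, so inverse 39.
M/29 = 292873; 292873 ≡ 2 (mod 29); 2·15 ≡ 1, so inverse 15.
M/49 = 173333; 173333 ≡ 20 (mod 49); 20·27 ≡ 1, so inverse 27.
n ≡ 36·197519·28 + 56·61103·39 + 18·292873·15 + 21·173333·27 = 509903625.
509903625 mod 8493317 = 304605.

304605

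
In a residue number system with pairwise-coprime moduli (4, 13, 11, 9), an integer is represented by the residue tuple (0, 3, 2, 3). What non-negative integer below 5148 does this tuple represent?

2928

Combine the congruences pairwise.
From x ≡ 0 (mod 4) write x = 0 + 4t. Substituting into x ≡ 3 (mod 13) gives 4t ≡ 3 (mod 13), and since 4⁻¹ ≡ 10 (mod 13), t ≡ 4. Hence x ≡ 0 + 4·4 = 16 (mod 52).
From x ≡ 16 (mod 52) write x = 16 + 52t. Substituting into x ≡ 2 (mod 11) gives 52t ≡ 8 (mod 11), and since 8⁻¹ ≡ 7 (mod 11), t ≡ 1. Hence x ≡ 16 + 52·1 = 68 (mod 572).
From x ≡ 68 (mod 572) write x = 68 + 572t. Substituting into x ≡ 3 (mod 9) gives 572t ≡ 7 (mod 9), and since 5⁻¹ ≡ 2 (mod 9), t ≡ 5. Hence x ≡ 68 + 572·5 = 2928 (mod 5148).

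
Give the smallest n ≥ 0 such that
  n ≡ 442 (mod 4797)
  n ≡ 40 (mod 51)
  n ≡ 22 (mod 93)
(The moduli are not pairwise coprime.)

gcd(4797, 51) = 3 and 3 | (40 − 442), so the pair is consistent; merging gives n ≡ 10036 (mod 81549), where 81549 = lcm(4797, 51).
gcd(81549, 93) = 3 and 3 | (22 − 10036), so the pair is consistent; merging gives n ≡ 1070173 (mod 2528019), where 2528019 = lcm(81549, 93).
The solution is unique modulo lcm(4797, 51, 93) = 2528019.

1070173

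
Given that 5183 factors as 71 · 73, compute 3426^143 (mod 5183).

Mod 71: 3426 ≡ 18; by Fermat, exponent reduces to 143 mod 70 = 3; 18^3 ≡ 10 (mod 71).
Mod 73: 3426 ≡ 68; by Fermat, exponent reduces to 143 mod 72 = 71; 68^71 ≡ 29 (mod 73).
Combine by CRT: x ≡ 10 (mod 71), x ≡ 29 (mod 73) ⇒ x ≡ 1927 (mod 5183).

1927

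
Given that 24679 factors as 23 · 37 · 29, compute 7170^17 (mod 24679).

10522

Mod 23: 7170 ≡ 17; 17^17 ≡ 11 (mod 23).
Mod 37: 7170 ≡ 29; 29^17 ≡ 14 (mod 37).
Mod 29: 7170 ≡ 7; 7^17 ≡ 24 (mod 29).
Combine by CRT: x ≡ 11 (mod 23), x ≡ 14 (mod 37), x ≡ 24 (mod 29) ⇒ x ≡ 10522 (mod 24679).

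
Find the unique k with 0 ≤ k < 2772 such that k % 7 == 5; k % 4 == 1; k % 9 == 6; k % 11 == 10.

285

The moduli are pairwise coprime; N = 7·4·9·11 = 2772.
N/7 = 396; 396 ≡ 4 (mod 7); 4·2 ≡ 1, so inverse 2.
N/4 = 693; 693 ≡ 1 (mod 4), inverse 1.
N/9 = 308; 308 ≡ 2 (mod 9); 2·5 ≡ 1, so inverse 5.
N/11 = 252; 252 ≡ 10 (mod 11); 10·10 ≡ 1, so inverse 10.
k ≡ 5·396·2 + 1·693·1 + 6·308·5 + 10·252·10 = 39093.
39093 mod 2772 = 285.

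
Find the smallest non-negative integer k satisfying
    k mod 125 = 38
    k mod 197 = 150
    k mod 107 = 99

The moduli are pairwise coprime; N = 125·197·107 = 2634875.
N/125 = 21079; 21079 ≡ 79 (mod 125); 79·19 ≡ 1, so inverse 19.
N/197 = 13375; 13375 ≡ 176 (mod 197); 176·75 ≡ 1, so inverse 75.
N/107 = 24625; 24625 ≡ 15 (mod 107); 15·50 ≡ 1, so inverse 50.
k ≡ 38·21079·19 + 150·13375·75 + 99·24625·50 = 287581538.
287581538 mod 2634875 = 380163.

380163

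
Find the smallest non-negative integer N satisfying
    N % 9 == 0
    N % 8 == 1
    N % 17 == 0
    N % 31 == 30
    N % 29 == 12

Combine the congruences pairwise.
From N ≡ 0 (mod 9) write N = 0 + 9t. Substituting into N ≡ 1 (mod 8) gives 9t ≡ 1 (mod 8), and since 1⁻¹ ≡ 1 (mod 8), t ≡ 1. Hence N ≡ 0 + 9·1 = 9 (mod 72).
From N ≡ 9 (mod 72) write N = 9 + 72t. Substituting into N ≡ 0 (mod 17) gives 72t ≡ 8 (mod 17), and since 4⁻¹ ≡ 13 (mod 17), t ≡ 2. Hence N ≡ 9 + 72·2 = 153 (mod 1224).
From N ≡ 153 (mod 1224) write N = 153 + 1224t. Substituting into N ≡ 30 (mod 31) gives 1224t ≡ 1 (mod 31), and since 15⁻¹ ≡ 29 (mod 31), t ≡ 29. Hence N ≡ 153 + 1224·29 = 35649 (mod 37944).
From N ≡ 35649 (mod 37944) write N = 35649 + 37944t. Substituting into N ≡ 12 (mod 29) gives 37944t ≡ 4 (mod 29), and since 12⁻¹ ≡ 17 (mod 29), t ≡ 10. Hence N ≡ 35649 + 37944·10 = 415089 (mod 1100376).

415089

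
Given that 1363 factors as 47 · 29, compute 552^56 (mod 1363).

1277

Mod 47: 552 ≡ 35; by Fermat, exponent reduces to 56 mod 46 = 10; 35^10 ≡ 8 (mod 47).
Mod 29: 552 ≡ 1; since 28 | 56, by Fermat 1^56 ≡ 1 (mod 29).
Combine by CRT: x ≡ 8 (mod 47), x ≡ 1 (mod 29) ⇒ x ≡ 1277 (mod 1363).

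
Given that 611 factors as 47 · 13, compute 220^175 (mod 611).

Mod 47: 220 ≡ 32; by Fermat, exponent reduces to 175 mod 46 = 37; 32^37 ≡ 2 (mod 47).
Mod 13: 220 ≡ 12; by Fermat, exponent reduces to 175 mod 12 = 7; 12^7 ≡ 12 (mod 13).
Combine by CRT: x ≡ 2 (mod 47), x ≡ 12 (mod 13) ⇒ x ≡ 519 (mod 611).

519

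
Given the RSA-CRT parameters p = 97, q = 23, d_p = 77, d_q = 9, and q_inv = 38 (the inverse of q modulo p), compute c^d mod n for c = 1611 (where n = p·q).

1082

m₁ = c^(d_p) mod p: c ≡ 59 (mod 97), and 59^77 mod 97 = 15.
m₂ = c^(d_q) mod q: c ≡ 1 (mod 23), and 1^9 mod 23 = 1.
h = q_inv·(m₁ − m₂) mod p = 38·(15 − 1) mod 97 = 47.
m = m₂ + h·q = 1 + 47·23 = 1082.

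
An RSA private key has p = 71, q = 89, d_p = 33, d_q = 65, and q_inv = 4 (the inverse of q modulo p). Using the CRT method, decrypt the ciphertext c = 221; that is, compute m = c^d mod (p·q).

6045

m₁ = c^(d_p) mod p: c ≡ 8 (mod 71), and 8^33 mod 71 = 10.
m₂ = c^(d_q) mod q: c ≡ 43 (mod 89), and 43^65 mod 89 = 82.
h = q_inv·(m₁ − m₂) mod p = 4·(10 − 82) mod 71 = 67.
m = m₂ + h·q = 82 + 67·89 = 6045.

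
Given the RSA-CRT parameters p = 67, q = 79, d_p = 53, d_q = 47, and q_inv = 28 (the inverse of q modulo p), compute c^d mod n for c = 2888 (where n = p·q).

m₁ = c^(d_p) mod p: c ≡ 7 (mod 67), and 7^53 mod 67 = 50.
m₂ = c^(d_q) mod q: c ≡ 44 (mod 79), and 44^47 mod 79 = 5.
h = q_inv·(m₁ − m₂) mod p = 28·(50 − 5) mod 67 = 54.
m = m₂ + h·q = 5 + 54·79 = 4271.

4271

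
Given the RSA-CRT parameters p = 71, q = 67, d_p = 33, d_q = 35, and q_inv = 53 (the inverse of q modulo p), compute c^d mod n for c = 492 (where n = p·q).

4348

m₁ = c^(d_p) mod p: c ≡ 66 (mod 71), and 66^33 mod 71 = 17.
m₂ = c^(d_q) mod q: c ≡ 23 (mod 67), and 23^35 mod 67 = 60.
h = q_inv·(m₁ − m₂) mod p = 53·(17 − 60) mod 71 = 64.
m = m₂ + h·q = 60 + 64·67 = 4348.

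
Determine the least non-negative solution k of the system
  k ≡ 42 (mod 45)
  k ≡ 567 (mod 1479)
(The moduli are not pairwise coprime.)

7962

Combine the congruences pairwise.
gcd(45, 1479) = 3 and 3 | (567 − 42), so the pair is consistent; merging gives k ≡ 7962 (mod 22185), where 22185 = lcm(45, 1479).
The solution is unique modulo lcm(45, 1479) = 22185.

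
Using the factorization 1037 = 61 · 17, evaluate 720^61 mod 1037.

Mod 61: 720 ≡ 49; by Fermat, exponent reduces to 61 mod 60 = 1; 49^1 ≡ 49 (mod 61).
Mod 17: 720 ≡ 6; by Fermat, exponent reduces to 61 mod 16 = 13; 6^13 ≡ 10 (mod 17).
Combine by CRT: x ≡ 49 (mod 61), x ≡ 10 (mod 17) ⇒ x ≡ 537 (mod 1037).

537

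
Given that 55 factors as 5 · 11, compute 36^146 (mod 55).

36

Mod 5: 36 ≡ 1; by Fermat, exponent reduces to 146 mod 4 = 2; 1^2 ≡ 1 (mod 5).
Mod 11: 36 ≡ 3; by Fermat, exponent reduces to 146 mod 10 = 6; 3^6 ≡ 3 (mod 11).
Combine by CRT: x ≡ 1 (mod 5), x ≡ 3 (mod 11) ⇒ x ≡ 36 (mod 55).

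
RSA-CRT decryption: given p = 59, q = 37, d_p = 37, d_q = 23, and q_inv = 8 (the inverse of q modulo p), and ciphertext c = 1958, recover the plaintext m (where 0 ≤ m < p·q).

1866

m₁ = c^(d_p) mod p: c ≡ 11 (mod 59), and 11^37 mod 59 = 37.
m₂ = c^(d_q) mod q: c ≡ 34 (mod 37), and 34^23 mod 37 = 16.
h = q_inv·(m₁ − m₂) mod p = 8·(37 − 16) mod 59 = 50.
m = m₂ + h·q = 16 + 50·37 = 1866.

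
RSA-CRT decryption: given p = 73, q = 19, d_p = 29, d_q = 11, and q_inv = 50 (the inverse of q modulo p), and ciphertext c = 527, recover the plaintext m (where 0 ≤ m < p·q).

621

m₁ = c^(d_p) mod p: c ≡ 16 (mod 73), and 16^29 mod 73 = 37.
m₂ = c^(d_q) mod q: c ≡ 14 (mod 19), and 14^11 mod 19 = 13.
h = q_inv·(m₁ − m₂) mod p = 50·(37 − 13) mod 73 = 32.
m = m₂ + h·q = 13 + 32·19 = 621.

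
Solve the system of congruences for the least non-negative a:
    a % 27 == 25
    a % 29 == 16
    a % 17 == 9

12283

The moduli are pairwise coprime; N = 27·29·17 = 13311.
N/27 = 493; 493 ≡ 7 (mod 27); 7·4 ≡ 1, so inverse 4.
N/29 = 459; 459 ≡ 24 (mod 29); 24·23 ≡ 1, so inverse 23.
N/17 = 783; 783 ≡ 1 (mod 17), inverse 1.
a ≡ 25·493·4 + 16·459·23 + 9·783·1 = 225259.
225259 mod 13311 = 12283.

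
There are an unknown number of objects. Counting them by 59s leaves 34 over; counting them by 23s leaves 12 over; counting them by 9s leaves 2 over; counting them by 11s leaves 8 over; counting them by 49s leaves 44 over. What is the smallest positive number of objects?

From N ≡ 34 (mod 59) write N = 34 + 59t. Substituting into N ≡ 12 (mod 23) gives 59t ≡ 1 (mod 23), and since 13⁻¹ ≡ 16 (mod 23), t ≡ 16. Hence N ≡ 34 + 59·16 = 978 (mod 1357).
From N ≡ 978 (mod 1357) write N = 978 + 1357t. Substituting into N ≡ 2 (mod 9) gives 1357t ≡ 5 (mod 9), and since 7⁻¹ ≡ 4 (mod 9), t ≡ 2. Hence N ≡ 978 + 1357·2 = 3692 (mod 12213).
From N ≡ 3692 (mod 12213) write N = 3692 + 12213t. Substituting into N ≡ 8 (mod 11) gives 12213t ≡ 1 (mod 11), and since 3⁻¹ ≡ 4 (mod 11), t ≡ 4. Hence N ≡ 3692 + 12213·4 = 52544 (mod 134343).
From N ≡ 52544 (mod 134343) write N = 52544 + 134343t. Substituting into N ≡ 44 (mod 49) gives 134343t ≡ 28 (mod 49), and since 34⁻¹ ≡ 13 (mod 49), t ≡ 21. Hence N ≡ 52544 + 134343·21 = 2873747 (mod 6582807).

2873747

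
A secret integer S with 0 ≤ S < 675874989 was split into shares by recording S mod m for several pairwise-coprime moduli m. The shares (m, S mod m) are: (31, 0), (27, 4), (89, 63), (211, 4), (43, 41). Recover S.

486580774

Combine the congruences pairwise.
From S ≡ 0 (mod 31) write S = 0 + 31t. Substituting into S ≡ 4 (mod 27) gives 31t ≡ 4 (mod 27), and since 4⁻¹ ≡ 7 (mod 27), t ≡ 1. Hence S ≡ 0 + 31·1 = 31 (mod 837).
From S ≡ 31 (mod 837) write S = 31 + 837t. Substituting into S ≡ 63 (mod 89) gives 837t ≡ 32 (mod 89), and since 36⁻¹ ≡ 47 (mod 89), t ≡ 80. Hence S ≡ 31 + 837·80 = 66991 (mod 74493).
From S ≡ 66991 (mod 74493) write S = 66991 + 74493t. Substituting into S ≡ 4 (mod 211) gives 74493t ≡ 111 (mod 211), and since 10⁻¹ ≡ 190 (mod 211), t ≡ 201. Hence S ≡ 66991 + 74493·201 = 15040084 (mod 15718023).
From S ≡ 15040084 (mod 15718023) write S = 15040084 + 15718023t. Substituting into S ≡ 41 (mod 43) gives 15718023t ≡ 24 (mod 43), and since 18⁻¹ ≡ 12 (mod 43), t ≡ 30. Hence S ≡ 15040084 + 15718023·30 = 486580774 (mod 675874989).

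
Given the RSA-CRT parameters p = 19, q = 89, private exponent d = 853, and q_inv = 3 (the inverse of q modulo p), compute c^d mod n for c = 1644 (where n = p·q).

110

d_p = d mod (p−1) = 853 mod 18 = 7; d_q = d mod (q−1) = 61.
m₁ = c^(d_p) mod p: c ≡ 10 (mod 19), and 10^7 mod 19 = 15.
m₂ = c^(d_q) mod q: c ≡ 42 (mod 89), and 42^61 mod 89 = 21.
h = q_inv·(m₁ − m₂) mod p = 3·(15 − 21) mod 19 = 1.
m = m₂ + h·q = 21 + 1·89 = 110.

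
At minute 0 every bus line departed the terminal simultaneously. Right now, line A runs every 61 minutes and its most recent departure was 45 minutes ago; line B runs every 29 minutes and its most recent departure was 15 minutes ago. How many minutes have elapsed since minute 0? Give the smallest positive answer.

1204

From t ≡ 45 (mod 61) write t = 45 + 61s. Substituting into t ≡ 15 (mod 29) gives 61s ≡ 28 (mod 29), and since 3⁻¹ ≡ 10 (mod 29), s ≡ 19. Hence t ≡ 45 + 61·19 = 1204 (mod 1769).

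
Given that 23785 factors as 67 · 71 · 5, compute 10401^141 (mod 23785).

Mod 67: 10401 ≡ 16; by Fermat, exponent reduces to 141 mod 66 = 9; 16^9 ≡ 59 (mod 67).
Mod 71: 10401 ≡ 35; by Fermat, exponent reduces to 141 mod 70 = 1; 35^1 ≡ 35 (mod 71).
Mod 5: 10401 ≡ 1; by Fermat, exponent reduces to 141 mod 4 = 1; 1^1 ≡ 1 (mod 5).
Combine by CRT: x ≡ 59 (mod 67), x ≡ 35 (mod 71), x ≡ 1 (mod 5) ⇒ x ≡ 461 (mod 23785).

461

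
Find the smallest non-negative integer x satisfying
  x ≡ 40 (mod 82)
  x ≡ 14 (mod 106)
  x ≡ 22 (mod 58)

gcd(82, 106) = 2 and 2 | (14 − 40), so the pair is consistent; merging gives x ≡ 2664 (mod 4346), where 4346 = lcm(82, 106).
gcd(4346, 58) = 2 and 2 | (22 − 2664), so the pair is consistent; merging gives x ≡ 37432 (mod 126034), where 126034 = lcm(4346, 58).
The solution is unique modulo lcm(82, 106, 58) = 126034.

37432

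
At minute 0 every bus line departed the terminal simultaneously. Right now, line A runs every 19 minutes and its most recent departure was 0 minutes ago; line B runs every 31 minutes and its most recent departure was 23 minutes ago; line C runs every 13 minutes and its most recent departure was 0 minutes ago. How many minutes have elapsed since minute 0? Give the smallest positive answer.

From t ≡ 0 (mod 19) write t = 0 + 19s. Substituting into t ≡ 23 (mod 31) gives 19s ≡ 23 (mod 31), and since 19⁻¹ ≡ 18 (mod 31), s ≡ 11. Hence t ≡ 0 + 19·11 = 209 (mod 589).
From t ≡ 209 (mod 589) write t = 209 + 589s. Substituting into t ≡ 0 (mod 13) gives 589s ≡ 12 (mod 13), and since 4⁻¹ ≡ 10 (mod 13), s ≡ 3. Hence t ≡ 209 + 589·3 = 1976 (mod 7657).

1976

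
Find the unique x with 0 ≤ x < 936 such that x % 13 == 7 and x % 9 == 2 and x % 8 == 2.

722

Combine the congruences pairwise.
From x ≡ 7 (mod 13) write x = 7 + 13t. Substituting into x ≡ 2 (mod 9) gives 13t ≡ 4 (mod 9), and since 4⁻¹ ≡ 7 (mod 9), t ≡ 1. Hence x ≡ 7 + 13·1 = 20 (mod 117).
From x ≡ 20 (mod 117) write x = 20 + 117t. Substituting into x ≡ 2 (mod 8) gives 117t ≡ 6 (mod 8), and since 5⁻¹ ≡ 5 (mod 8), t ≡ 6. Hence x ≡ 20 + 117·6 = 722 (mod 936).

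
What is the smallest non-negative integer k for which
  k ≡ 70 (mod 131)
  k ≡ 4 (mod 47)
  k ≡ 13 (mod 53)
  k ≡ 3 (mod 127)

9551673

The moduli are pairwise coprime; N = 131·47·53·127 = 41442767.
N/131 = 316357; 316357 ≡ 123 (mod 131); 123·49 ≡ 1, so inverse 49.
N/47 = 881761; 881761 ≡ 41 (mod 47); 41·39 ≡ 1, so inverse 39.
N/53 = 781939; 781939 ≡ 30 (mod 53); 30·23 ≡ 1, so inverse 23.
N/127 = 326321; 326321 ≡ 58 (mod 127); 58·46 ≡ 1, so inverse 46.
k ≡ 70·316357·49 + 4·881761·39 + 13·781939·23 + 3·326321·46 = 1501491285.
1501491285 mod 41442767 = 9551673.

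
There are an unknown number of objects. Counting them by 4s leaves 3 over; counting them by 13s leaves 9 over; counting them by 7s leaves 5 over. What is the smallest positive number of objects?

From N ≡ 3 (mod 4) write N = 3 + 4t. Substituting into N ≡ 9 (mod 13) gives 4t ≡ 6 (mod 13), and since 4⁻¹ ≡ 10 (mod 13), t ≡ 8. Hence N ≡ 3 + 4·8 = 35 (mod 52).
From N ≡ 35 (mod 52) write N = 35 + 52t. Substituting into N ≡ 5 (mod 7) gives 52t ≡ 5 (mod 7), and since 3⁻¹ ≡ 5 (mod 7), t ≡ 4. Hence N ≡ 35 + 52·4 = 243 (mod 364).

243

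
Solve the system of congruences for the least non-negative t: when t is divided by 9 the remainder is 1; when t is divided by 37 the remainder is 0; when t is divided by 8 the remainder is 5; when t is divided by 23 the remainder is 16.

29341

The moduli are pairwise coprime; N = 9·37·8·23 = 61272.
N/9 = 6808; 6808 ≡ 4 (mod 9); 4·7 ≡ 1, so inverse 7.
N/37 = 1656; 1656 ≡ 28 (mod 37); 28·4 ≡ 1, so inverse 4.
N/8 = 7659; 7659 ≡ 3 (mod 8); 3·3 ≡ 1, so inverse 3.
N/23 = 2664; 2664 ≡ 19 (mod 23); 19·17 ≡ 1, so inverse 17.
t ≡ 1·6808·7 + 0·1656·4 + 5·7659·3 + 16·2664·17 = 887149.
887149 mod 61272 = 29341.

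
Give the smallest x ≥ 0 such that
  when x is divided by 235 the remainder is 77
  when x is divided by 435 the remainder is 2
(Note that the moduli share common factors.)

gcd(235, 435) = 5 and 5 | (2 − 77), so the pair is consistent; merging gives x ≡ 7832 (mod 20445), where 20445 = lcm(235, 435).
The solution is unique modulo lcm(235, 435) = 20445.

7832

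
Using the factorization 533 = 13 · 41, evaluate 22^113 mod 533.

302

Mod 13: 22 ≡ 9; by Fermat, exponent reduces to 113 mod 12 = 5; 9^5 ≡ 3 (mod 13).
Mod 41: 22 ≡ 22; by Fermat, exponent reduces to 113 mod 40 = 33; 22^33 ≡ 15 (mod 41).
Combine by CRT: x ≡ 3 (mod 13), x ≡ 15 (mod 41) ⇒ x ≡ 302 (mod 533).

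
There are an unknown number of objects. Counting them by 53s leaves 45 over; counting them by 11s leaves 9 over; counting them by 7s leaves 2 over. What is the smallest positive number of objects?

2165

The moduli are pairwise coprime; M = 53·11·7 = 4081.
M/53 = 77; 77 ≡ 24 (mod 53); 24·42 ≡ 1, so inverse 42.
M/11 = 371; 371 ≡ 8 (mod 11); 8·7 ≡ 1, so inverse 7.
M/7 = 583; 583 ≡ 2 (mod 7); 2·4 ≡ 1, so inverse 4.
N ≡ 45·77·42 + 9·371·7 + 2·583·4 = 173567.
173567 mod 4081 = 2165.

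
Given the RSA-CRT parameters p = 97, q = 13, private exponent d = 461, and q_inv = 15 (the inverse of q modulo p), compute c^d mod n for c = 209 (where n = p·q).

d_p = d mod (p−1) = 461 mod 96 = 77; d_q = d mod (q−1) = 5.
m₁ = c^(d_p) mod p: c ≡ 15 (mod 97), and 15^77 mod 97 = 37.
m₂ = c^(d_q) mod q: c ≡ 1 (mod 13), and 1^5 mod 13 = 1.
h = q_inv·(m₁ − m₂) mod p = 15·(37 − 1) mod 97 = 55.
m = m₂ + h·q = 1 + 55·13 = 716.

716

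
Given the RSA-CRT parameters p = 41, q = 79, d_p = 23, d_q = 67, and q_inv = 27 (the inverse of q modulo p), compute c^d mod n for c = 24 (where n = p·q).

m₁ = c^(d_p) mod p: c ≡ 24 (mod 41), and 24^23 mod 41 = 34.
m₂ = c^(d_q) mod q: c ≡ 24 (mod 79), and 24^67 mod 79 = 24.
h = q_inv·(m₁ − m₂) mod p = 27·(34 − 24) mod 41 = 24.
m = m₂ + h·q = 24 + 24·79 = 1920.

1920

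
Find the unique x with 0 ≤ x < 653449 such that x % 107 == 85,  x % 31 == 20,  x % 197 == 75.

From x ≡ 85 (mod 107) write x = 85 + 107t. Substituting into x ≡ 20 (mod 31) gives 107t ≡ 28 (mod 31), and since 14⁻¹ ≡ 20 (mod 31), t ≡ 2. Hence x ≡ 85 + 107·2 = 299 (mod 3317).
From x ≡ 299 (mod 3317) write x = 299 + 3317t. Substituting into x ≡ 75 (mod 197) gives 3317t ≡ 170 (mod 197), and since 165⁻¹ ≡ 80 (mod 197), t ≡ 7. Hence x ≡ 299 + 3317·7 = 23518 (mod 653449).

23518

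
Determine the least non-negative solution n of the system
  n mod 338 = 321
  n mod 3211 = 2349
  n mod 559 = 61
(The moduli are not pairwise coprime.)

53725

Combine the congruences pairwise.
gcd(338, 3211) = 169 and 169 | (2349 − 321), so the pair is consistent; merging gives n ≡ 2349 (mod 6422), where 6422 = lcm(338, 3211).
gcd(6422, 559) = 13 and 13 | (61 − 2349), so the pair is consistent; merging gives n ≡ 53725 (mod 276146), where 276146 = lcm(6422, 559).
The solution is unique modulo lcm(338, 3211, 559) = 276146.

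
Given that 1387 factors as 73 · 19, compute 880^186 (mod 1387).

Mod 73: 880 ≡ 4; by Fermat, exponent reduces to 186 mod 72 = 42; 4^42 ≡ 8 (mod 73).
Mod 19: 880 ≡ 6; by Fermat, exponent reduces to 186 mod 18 = 6; 6^6 ≡ 11 (mod 19).
Combine by CRT: x ≡ 8 (mod 73), x ≡ 11 (mod 19) ⇒ x ≡ 1322 (mod 1387).

1322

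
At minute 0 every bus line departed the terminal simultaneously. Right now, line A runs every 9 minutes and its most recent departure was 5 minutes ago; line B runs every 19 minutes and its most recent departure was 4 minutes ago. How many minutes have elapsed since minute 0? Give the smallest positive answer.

From t ≡ 5 (mod 9) write t = 5 + 9s. Substituting into t ≡ 4 (mod 19) gives 9s ≡ 18 (mod 19), and since 9⁻¹ ≡ 17 (mod 19), s ≡ 2. Hence t ≡ 5 + 9·2 = 23 (mod 171).

23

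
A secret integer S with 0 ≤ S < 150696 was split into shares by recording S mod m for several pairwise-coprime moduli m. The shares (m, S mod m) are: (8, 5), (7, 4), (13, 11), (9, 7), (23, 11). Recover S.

20941

Combine the congruences pairwise.
From S ≡ 5 (mod 8) write S = 5 + 8t. Substituting into S ≡ 4 (mod 7) gives 8t ≡ 6 (mod 7), and since 1⁻¹ ≡ 1 (mod 7), t ≡ 6. Hence S ≡ 5 + 8·6 = 53 (mod 56).
From S ≡ 53 (mod 56) write S = 53 + 56t. Substituting into S ≡ 11 (mod 13) gives 56t ≡ 10 (mod 13), and since 4⁻¹ ≡ 10 (mod 13), t ≡ 9. Hence S ≡ 53 + 56·9 = 557 (mod 728).
From S ≡ 557 (mod 728) write S = 557 + 728t. Substituting into S ≡ 7 (mod 9) gives 728t ≡ 8 (mod 9), and since 8⁻¹ ≡ 8 (mod 9), t ≡ 1. Hence S ≡ 557 + 728·1 = 1285 (mod 6552).
From S ≡ 1285 (mod 6552) write S = 1285 + 6552t. Substituting into S ≡ 11 (mod 23) gives 6552t ≡ 14 (mod 23), and since 20⁻¹ ≡ 15 (mod 23), t ≡ 3. Hence S ≡ 1285 + 6552·3 = 20941 (mod 150696).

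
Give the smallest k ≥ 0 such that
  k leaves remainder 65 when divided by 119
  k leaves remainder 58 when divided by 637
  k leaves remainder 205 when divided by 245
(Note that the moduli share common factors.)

Combine the congruences pairwise.
gcd(119, 637) = 7 and 7 | (58 − 65), so the pair is consistent; merging gives k ≡ 1969 (mod 10829), where 10829 = lcm(119, 637).
gcd(10829, 245) = 49 and 49 | (205 − 1969), so the pair is consistent; merging gives k ≡ 45285 (mod 54145), where 54145 = lcm(10829, 245).
The solution is unique modulo lcm(119, 637, 245) = 54145.

45285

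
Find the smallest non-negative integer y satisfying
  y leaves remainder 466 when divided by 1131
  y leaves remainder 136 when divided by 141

35527

Combine the congruences pairwise.
gcd(1131, 141) = 3 and 3 | (136 − 466), so the pair is consistent; merging gives y ≡ 35527 (mod 53157), where 53157 = lcm(1131, 141).
The solution is unique modulo lcm(1131, 141) = 53157.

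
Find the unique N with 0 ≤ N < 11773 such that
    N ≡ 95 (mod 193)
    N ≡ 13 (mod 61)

867

Combine the congruences pairwise.
From N ≡ 95 (mod 193) write N = 95 + 193t. Substituting into N ≡ 13 (mod 61) gives 193t ≡ 40 (mod 61), and since 10⁻¹ ≡ 55 (mod 61), t ≡ 4. Hence N ≡ 95 + 193·4 = 867 (mod 11773).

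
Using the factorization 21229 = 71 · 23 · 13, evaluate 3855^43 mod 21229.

10861

Mod 71: 3855 ≡ 21; 21^43 ≡ 69 (mod 71).
Mod 23: 3855 ≡ 14; by Fermat, exponent reduces to 43 mod 22 = 21; 14^21 ≡ 5 (mod 23).
Mod 13: 3855 ≡ 7; by Fermat, exponent reduces to 43 mod 12 = 7; 7^7 ≡ 6 (mod 13).
Combine by CRT: x ≡ 69 (mod 71), x ≡ 5 (mod 23), x ≡ 6 (mod 13) ⇒ x ≡ 10861 (mod 21229).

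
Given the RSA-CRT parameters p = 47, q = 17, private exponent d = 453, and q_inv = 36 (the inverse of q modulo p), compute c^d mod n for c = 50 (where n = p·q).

220

d_p = d mod (p−1) = 453 mod 46 = 39; d_q = d mod (q−1) = 5.
m₁ = c^(d_p) mod p: c ≡ 3 (mod 47), and 3^39 mod 47 = 32.
m₂ = c^(d_q) mod q: c ≡ 16 (mod 17), and 16^5 mod 17 = 16.
h = q_inv·(m₁ − m₂) mod p = 36·(32 − 16) mod 47 = 12.
m = m₂ + h·q = 16 + 12·17 = 220.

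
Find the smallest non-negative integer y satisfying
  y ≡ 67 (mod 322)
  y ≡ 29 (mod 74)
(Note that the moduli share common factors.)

8761

gcd(322, 74) = 2 and 2 | (29 − 67), so the pair is consistent; merging gives y ≡ 8761 (mod 11914), where 11914 = lcm(322, 74).
The solution is unique modulo lcm(322, 74) = 11914.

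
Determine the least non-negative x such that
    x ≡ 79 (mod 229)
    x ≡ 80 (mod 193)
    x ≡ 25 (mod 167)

2842198

From x ≡ 79 (mod 229) write x = 79 + 229t. Substituting into x ≡ 80 (mod 193) gives 229t ≡ 1 (mod 193), and since 36⁻¹ ≡ 59 (mod 193), t ≡ 59. Hence x ≡ 79 + 229·59 = 13590 (mod 44197).
From x ≡ 13590 (mod 44197) write x = 13590 + 44197t. Substituting into x ≡ 25 (mod 167) gives 44197t ≡ 129 (mod 167), and since 109⁻¹ ≡ 95 (mod 167), t ≡ 64. Hence x ≡ 13590 + 44197·64 = 2842198 (mod 7380899).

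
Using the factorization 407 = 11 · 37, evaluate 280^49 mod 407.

Mod 11: 280 ≡ 5; by Fermat, exponent reduces to 49 mod 10 = 9; 5^9 ≡ 9 (mod 11).
Mod 37: 280 ≡ 21; by Fermat, exponent reduces to 49 mod 36 = 13; 21^13 ≡ 28 (mod 37).
Combine by CRT: x ≡ 9 (mod 11), x ≡ 28 (mod 37) ⇒ x ≡ 361 (mod 407).

361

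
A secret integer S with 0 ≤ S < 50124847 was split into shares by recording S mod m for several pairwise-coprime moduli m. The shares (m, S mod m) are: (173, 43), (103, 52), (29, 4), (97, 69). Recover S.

26867808

The moduli are pairwise coprime; N = 173·103·29·97 = 50124847.
N/173 = 289739; 289739 ≡ 137 (mod 173); 137·24 ≡ 1, so inverse 24.
N/103 = 486649; 486649 ≡ 77 (mod 103); 77·99 ≡ 1, so inverse 99.
N/29 = 1728443; 1728443 ≡ 14 (mod 29); 14·27 ≡ 1, so inverse 27.
N/97 = 516751; 516751 ≡ 32 (mod 97); 32·94 ≡ 1, so inverse 94.
S ≡ 43·289739·24 + 52·486649·99 + 4·1728443·27 + 69·516751·94 = 6342598530.
6342598530 mod 50124847 = 26867808.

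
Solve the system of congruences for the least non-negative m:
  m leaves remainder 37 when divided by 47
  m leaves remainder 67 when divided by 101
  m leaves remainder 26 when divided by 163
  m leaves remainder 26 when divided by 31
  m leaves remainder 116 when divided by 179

2569526321

From m ≡ 37 (mod 47) write m = 37 + 47t. Substituting into m ≡ 67 (mod 101) gives 47t ≡ 30 (mod 101), and since 47⁻¹ ≡ 43 (mod 101), t ≡ 78. Hence m ≡ 37 + 47·78 = 3703 (mod 4747).
From m ≡ 3703 (mod 4747) write m = 3703 + 4747t. Substituting into m ≡ 26 (mod 163) gives 4747t ≡ 72 (mod 163), and since 20⁻¹ ≡ 106 (mod 163), t ≡ 134. Hence m ≡ 3703 + 4747·134 = 639801 (mod 773761).
From m ≡ 639801 (mod 773761) write m = 639801 + 773761t. Substituting into m ≡ 26 (mod 31) gives 773761t ≡ 3 (mod 31), and since 1⁻¹ ≡ 1 (mod 31), t ≡ 3. Hence m ≡ 639801 + 773761·3 = 2961084 (mod 23986591).
From m ≡ 2961084 (mod 23986591) write m = 2961084 + 23986591t. Substituting into m ≡ 116 (mod 179) gives 23986591t ≡ 50 (mod 179), and since 54⁻¹ ≡ 63 (mod 179), t ≡ 107. Hence m ≡ 2961084 + 23986591·107 = 2569526321 (mod 4293599789).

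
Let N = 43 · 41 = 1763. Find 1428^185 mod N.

1063

Mod 43: 1428 ≡ 9; by Fermat, exponent reduces to 185 mod 42 = 17; 9^17 ≡ 31 (mod 43).
Mod 41: 1428 ≡ 34; by Fermat, exponent reduces to 185 mod 40 = 25; 34^25 ≡ 38 (mod 41).
Combine by CRT: x ≡ 31 (mod 43), x ≡ 38 (mod 41) ⇒ x ≡ 1063 (mod 1763).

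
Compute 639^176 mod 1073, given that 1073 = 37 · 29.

581

Mod 37: 639 ≡ 10; by Fermat, exponent reduces to 176 mod 36 = 32; 10^32 ≡ 26 (mod 37).
Mod 29: 639 ≡ 1; by Fermat, exponent reduces to 176 mod 28 = 8; 1^8 ≡ 1 (mod 29).
Combine by CRT: x ≡ 26 (mod 37), x ≡ 1 (mod 29) ⇒ x ≡ 581 (mod 1073).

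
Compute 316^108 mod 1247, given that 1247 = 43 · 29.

1010

Mod 43: 316 ≡ 15; by Fermat, exponent reduces to 108 mod 42 = 24; 15^24 ≡ 21 (mod 43).
Mod 29: 316 ≡ 26; by Fermat, exponent reduces to 108 mod 28 = 24; 26^24 ≡ 24 (mod 29).
Combine by CRT: x ≡ 21 (mod 43), x ≡ 24 (mod 29) ⇒ x ≡ 1010 (mod 1247).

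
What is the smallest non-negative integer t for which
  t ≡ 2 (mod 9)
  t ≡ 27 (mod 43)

From t ≡ 2 (mod 9) write t = 2 + 9s. Substituting into t ≡ 27 (mod 43) gives 9s ≡ 25 (mod 43), and since 9⁻¹ ≡ 24 (mod 43), s ≡ 41. Hence t ≡ 2 + 9·41 = 371 (mod 387).

371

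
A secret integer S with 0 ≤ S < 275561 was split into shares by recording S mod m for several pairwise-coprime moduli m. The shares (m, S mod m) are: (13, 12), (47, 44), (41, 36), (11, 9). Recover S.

72565

The moduli are pairwise coprime; N = 13·47·41·11 = 275561.
N/13 = 21197; 21197 ≡ 7 (mod 13); 7·2 ≡ 1, so inverse 2.
N/47 = 5863; 5863 ≡ 35 (mod 47); 35·43 ≡ 1, so inverse 43.
N/41 = 6721; 6721 ≡ 38 (mod 41); 38·27 ≡ 1, so inverse 27.
N/11 = 25051; 25051 ≡ 4 (mod 11); 4·3 ≡ 1, so inverse 3.
S ≡ 12·21197·2 + 44·5863·43 + 36·6721·27 + 9·25051·3 = 18810713.
18810713 mod 275561 = 72565.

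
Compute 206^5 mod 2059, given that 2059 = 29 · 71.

446

Mod 29: 206 ≡ 3; 3^5 ≡ 11 (mod 29).
Mod 71: 206 ≡ 64; 64^5 ≡ 20 (mod 71).
Combine by CRT: x ≡ 11 (mod 29), x ≡ 20 (mod 71) ⇒ x ≡ 446 (mod 2059).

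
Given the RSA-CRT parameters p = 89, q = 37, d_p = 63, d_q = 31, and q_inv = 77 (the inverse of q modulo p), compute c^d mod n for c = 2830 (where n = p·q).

m₁ = c^(d_p) mod p: c ≡ 71 (mod 89), and 71^63 mod 89 = 36.
m₂ = c^(d_q) mod q: c ≡ 18 (mod 37), and 18^31 mod 37 = 5.
h = q_inv·(m₁ − m₂) mod p = 77·(36 − 5) mod 89 = 73.
m = m₂ + h·q = 5 + 73·37 = 2706.

2706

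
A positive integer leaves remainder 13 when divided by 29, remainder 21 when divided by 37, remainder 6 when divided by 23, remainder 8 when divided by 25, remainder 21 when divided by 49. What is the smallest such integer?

The moduli are pairwise coprime; N = 29·37·23·25·49 = 30231775.
N/29 = 1042475; 1042475 ≡ 12 (mod 29); 12·17 ≡ 1, so inverse 17.
N/37 = 817075; 817075 ≡ 4 (mod 37); 4·28 ≡ 1, so inverse 28.
N/23 = 1314425; 1314425 ≡ 21 (mod 23); 21·11 ≡ 1, so inverse 11.
N/25 = 1209271; 1209271 ≡ 21 (mod 25); 21·6 ≡ 1, so inverse 6.
N/49 = 616975; 616975 ≡ 16 (mod 49); 16·46 ≡ 1, so inverse 46.
t ≡ 13·1042475·17 + 21·817075·28 + 6·1314425·11 + 8·1209271·6 + 21·616975·46 = 1451621983.
1451621983 mod 30231775 = 496783.

496783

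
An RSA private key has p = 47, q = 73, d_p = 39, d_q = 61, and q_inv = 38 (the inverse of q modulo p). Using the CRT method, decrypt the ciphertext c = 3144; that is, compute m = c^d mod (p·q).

252

m₁ = c^(d_p) mod p: c ≡ 42 (mod 47), and 42^39 mod 47 = 17.
m₂ = c^(d_q) mod q: c ≡ 5 (mod 73), and 5^61 mod 73 = 33.
h = q_inv·(m₁ − m₂) mod p = 38·(17 − 33) mod 47 = 3.
m = m₂ + h·q = 33 + 3·73 = 252.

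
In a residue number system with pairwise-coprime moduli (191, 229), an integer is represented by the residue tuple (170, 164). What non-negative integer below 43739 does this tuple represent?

37033

Combine the congruences pairwise.
From x ≡ 170 (mod 191) write x = 170 + 191t. Substituting into x ≡ 164 (mod 229) gives 191t ≡ 223 (mod 229), and since 191⁻¹ ≡ 6 (mod 229), t ≡ 193. Hence x ≡ 170 + 191·193 = 37033 (mod 43739).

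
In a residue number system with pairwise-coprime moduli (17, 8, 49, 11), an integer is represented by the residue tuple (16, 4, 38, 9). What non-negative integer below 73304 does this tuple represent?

69716

The moduli are pairwise coprime; N = 17·8·49·11 = 73304.
N/17 = 4312; 4312 ≡ 11 (mod 17); 11·14 ≡ 1, so inverse 14.
N/8 = 9163; 9163 ≡ 3 (mod 8); 3·3 ≡ 1, so inverse 3.
N/49 = 1496; 1496 ≡ 26 (mod 49); 26·17 ≡ 1, so inverse 17.
N/11 = 6664; 6664 ≡ 9 (mod 11); 9·5 ≡ 1, so inverse 5.
x ≡ 16·4312·14 + 4·9163·3 + 38·1496·17 + 9·6664·5 = 2342140.
2342140 mod 73304 = 69716.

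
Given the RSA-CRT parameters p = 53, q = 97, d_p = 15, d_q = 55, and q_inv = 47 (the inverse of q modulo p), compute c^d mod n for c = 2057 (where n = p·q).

m₁ = c^(d_p) mod p: c ≡ 43 (mod 53), and 43^15 mod 53 = 6.
m₂ = c^(d_q) mod q: c ≡ 20 (mod 97), and 20^55 mod 97 = 69.
h = q_inv·(m₁ − m₂) mod p = 47·(6 − 69) mod 53 = 7.
m = m₂ + h·q = 69 + 7·97 = 748.

748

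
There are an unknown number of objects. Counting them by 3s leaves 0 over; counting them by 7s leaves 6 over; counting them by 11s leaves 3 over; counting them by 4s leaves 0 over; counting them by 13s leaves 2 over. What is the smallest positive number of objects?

The moduli are pairwise coprime; M = 3·7·11·4·13 = 12012.
M/3 = 4004; 4004 ≡ 2 (mod 3); 2·2 ≡ 1, so inverse 2.
M/7 = 1716; 1716 ≡ 1 (mod 7), inverse 1.
M/11 = 1092; 1092 ≡ 3 (mod 11); 3·4 ≡ 1, so inverse 4.
M/4 = 3003; 3003 ≡ 3 (mod 4); 3·3 ≡ 1, so inverse 3.
M/13 = 924; 924 ≡ 1 (mod 13), inverse 1.
N ≡ 0·4004·2 + 6·1716·1 + 3·1092·4 + 0·3003·3 + 2·924·1 = 25248.
25248 mod 12012 = 1224.

1224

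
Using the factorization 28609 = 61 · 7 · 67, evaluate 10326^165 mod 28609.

24655

Mod 61: 10326 ≡ 17; by Fermat, exponent reduces to 165 mod 60 = 45; 17^45 ≡ 11 (mod 61).
Mod 7: 10326 ≡ 1; by Fermat, exponent reduces to 165 mod 6 = 3; 1^3 ≡ 1 (mod 7).
Mod 67: 10326 ≡ 8; by Fermat, exponent reduces to 165 mod 66 = 33; 8^33 ≡ 66 (mod 67).
Combine by CRT: x ≡ 11 (mod 61), x ≡ 1 (mod 7), x ≡ 66 (mod 67) ⇒ x ≡ 24655 (mod 28609).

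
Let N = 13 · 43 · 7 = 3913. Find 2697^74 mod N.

361

Mod 13: 2697 ≡ 6; by Fermat, exponent reduces to 74 mod 12 = 2; 6^2 ≡ 10 (mod 13).
Mod 43: 2697 ≡ 31; by Fermat, exponent reduces to 74 mod 42 = 32; 31^32 ≡ 17 (mod 43).
Mod 7: 2697 ≡ 2; by Fermat, exponent reduces to 74 mod 6 = 2; 2^2 ≡ 4 (mod 7).
Combine by CRT: x ≡ 10 (mod 13), x ≡ 17 (mod 43), x ≡ 4 (mod 7) ⇒ x ≡ 361 (mod 3913).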